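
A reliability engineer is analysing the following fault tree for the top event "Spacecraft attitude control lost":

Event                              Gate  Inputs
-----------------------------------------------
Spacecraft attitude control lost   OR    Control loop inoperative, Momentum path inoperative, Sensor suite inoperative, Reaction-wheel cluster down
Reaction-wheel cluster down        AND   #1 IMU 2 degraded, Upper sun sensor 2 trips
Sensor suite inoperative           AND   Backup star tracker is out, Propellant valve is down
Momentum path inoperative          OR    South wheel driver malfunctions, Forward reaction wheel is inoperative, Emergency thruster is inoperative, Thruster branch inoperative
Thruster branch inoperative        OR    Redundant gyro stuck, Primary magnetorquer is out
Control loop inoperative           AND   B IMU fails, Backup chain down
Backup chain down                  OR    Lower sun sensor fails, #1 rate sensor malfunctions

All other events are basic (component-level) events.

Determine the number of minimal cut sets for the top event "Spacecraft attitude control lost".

Backup chain down [OR]: union of children's cut sets → 2 cut set(s).
Control loop inoperative [AND]: one cut set from each child combined → 1 × 2 = 2 cut set(s).
Thruster branch inoperative [OR]: union of children's cut sets → 2 cut set(s).
Momentum path inoperative [OR]: union of children's cut sets → 5 cut set(s).
Sensor suite inoperative [AND]: one cut set from each child combined → 1 × 1 = 1 cut set(s).
Reaction-wheel cluster down [AND]: one cut set from each child combined → 1 × 1 = 1 cut set(s).
Spacecraft attitude control lost [OR]: union of children's cut sets → 9 cut set(s).
Minimal cut sets: {B IMU fails, Lower sun sensor fails}; {#1 rate sensor malfunctions, B IMU fails}; {South wheel driver malfunctions}; {Forward reaction wheel is inoperative}; {Emergency thruster is inoperative}; {Redundant gyro stuck}; {Primary magnetorquer is out}; {Backup star tracker is out, Propellant valve is down}; {#1 IMU 2 degraded, Upper sun sensor 2 trips}.

9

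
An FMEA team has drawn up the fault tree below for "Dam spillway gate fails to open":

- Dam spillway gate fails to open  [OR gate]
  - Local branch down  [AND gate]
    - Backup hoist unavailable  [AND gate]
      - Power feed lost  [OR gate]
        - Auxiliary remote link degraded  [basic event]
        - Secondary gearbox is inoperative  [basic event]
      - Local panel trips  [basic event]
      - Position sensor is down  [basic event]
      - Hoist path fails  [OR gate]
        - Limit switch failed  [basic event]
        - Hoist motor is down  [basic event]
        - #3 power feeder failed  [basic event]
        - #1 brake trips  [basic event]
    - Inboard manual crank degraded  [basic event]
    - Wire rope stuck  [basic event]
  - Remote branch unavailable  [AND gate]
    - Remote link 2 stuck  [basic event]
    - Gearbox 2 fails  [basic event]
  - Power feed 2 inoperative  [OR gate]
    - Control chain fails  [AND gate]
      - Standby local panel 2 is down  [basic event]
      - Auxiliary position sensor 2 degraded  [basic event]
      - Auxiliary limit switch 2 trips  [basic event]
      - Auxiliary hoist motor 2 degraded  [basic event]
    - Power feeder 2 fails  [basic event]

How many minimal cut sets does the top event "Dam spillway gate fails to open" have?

Power feed lost [OR]: union of children's cut sets → 2 cut set(s).
Hoist path fails [OR]: union of children's cut sets → 4 cut set(s).
Backup hoist unavailable [AND]: one cut set from each child combined → 2 × 1 × 1 × 4 = 8 cut set(s).
Local branch down [AND]: one cut set from each child combined → 8 × 1 × 1 = 8 cut set(s).
Remote branch unavailable [AND]: one cut set from each child combined → 1 × 1 = 1 cut set(s).
Control chain fails [AND]: one cut set from each child combined → 1 × 1 × 1 × 1 = 1 cut set(s).
Power feed 2 inoperative [OR]: union of children's cut sets → 2 cut set(s).
Dam spillway gate fails to open [OR]: union of children's cut sets → 11 cut set(s).

11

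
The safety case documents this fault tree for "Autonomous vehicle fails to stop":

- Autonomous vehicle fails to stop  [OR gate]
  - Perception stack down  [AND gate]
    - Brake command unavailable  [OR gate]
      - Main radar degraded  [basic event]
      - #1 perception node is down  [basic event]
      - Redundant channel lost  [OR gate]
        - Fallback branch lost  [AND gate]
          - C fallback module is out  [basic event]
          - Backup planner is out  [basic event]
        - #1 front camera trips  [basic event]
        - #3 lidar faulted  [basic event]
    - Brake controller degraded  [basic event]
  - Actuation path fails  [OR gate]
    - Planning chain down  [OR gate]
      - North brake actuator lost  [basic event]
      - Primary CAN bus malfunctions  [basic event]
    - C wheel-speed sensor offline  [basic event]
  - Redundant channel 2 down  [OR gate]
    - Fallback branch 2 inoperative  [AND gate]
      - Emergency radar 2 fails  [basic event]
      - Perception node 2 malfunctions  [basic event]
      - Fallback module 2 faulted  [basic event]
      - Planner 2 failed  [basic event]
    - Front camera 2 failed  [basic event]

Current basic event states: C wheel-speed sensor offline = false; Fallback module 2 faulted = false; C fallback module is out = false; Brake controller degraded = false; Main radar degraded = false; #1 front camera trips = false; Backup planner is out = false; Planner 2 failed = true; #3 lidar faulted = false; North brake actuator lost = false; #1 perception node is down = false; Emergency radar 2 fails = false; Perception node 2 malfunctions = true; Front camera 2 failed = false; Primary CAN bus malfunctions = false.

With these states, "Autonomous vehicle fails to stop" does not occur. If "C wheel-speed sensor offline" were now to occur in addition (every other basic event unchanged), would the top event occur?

Counterfactual: set "C wheel-speed sensor offline" to occurred.
Fallback branch lost [AND]: C fallback module is out=not, Backup planner is out=not → not all inputs occur → does not occur.
Redundant channel lost [OR]: Fallback branch lost=not, #1 front camera trips=not, #3 lidar faulted=not → no input occurs → does not occur.
Brake command unavailable [OR]: Main radar degraded=not, #1 perception node is down=not, Redundant channel lost=not → no input occurs → does not occur.
Perception stack down [AND]: Brake command unavailable=not, Brake controller degraded=not → not all inputs occur → does not occur.
Planning chain down [OR]: North brake actuator lost=not, Primary CAN bus malfunctions=not → no input occurs → does not occur.
Actuation path fails [OR]: Planning chain down=not, C wheel-speed sensor offline=occurs → at least one input occurs → occurs.
Fallback branch 2 inoperative [AND]: Emergency radar 2 fails=not, Perception node 2 malfunctions=occurs, Fallback module 2 faulted=not, Planner 2 failed=occurs → not all inputs occur → does not occur.
Redundant channel 2 down [OR]: Fallback branch 2 inoperative=not, Front camera 2 failed=not → no input occurs → does not occur.
Autonomous vehicle fails to stop [OR]: Perception stack down=not, Actuation path fails=occurs, Redundant channel 2 down=not → at least one input occurs → occurs.

Yes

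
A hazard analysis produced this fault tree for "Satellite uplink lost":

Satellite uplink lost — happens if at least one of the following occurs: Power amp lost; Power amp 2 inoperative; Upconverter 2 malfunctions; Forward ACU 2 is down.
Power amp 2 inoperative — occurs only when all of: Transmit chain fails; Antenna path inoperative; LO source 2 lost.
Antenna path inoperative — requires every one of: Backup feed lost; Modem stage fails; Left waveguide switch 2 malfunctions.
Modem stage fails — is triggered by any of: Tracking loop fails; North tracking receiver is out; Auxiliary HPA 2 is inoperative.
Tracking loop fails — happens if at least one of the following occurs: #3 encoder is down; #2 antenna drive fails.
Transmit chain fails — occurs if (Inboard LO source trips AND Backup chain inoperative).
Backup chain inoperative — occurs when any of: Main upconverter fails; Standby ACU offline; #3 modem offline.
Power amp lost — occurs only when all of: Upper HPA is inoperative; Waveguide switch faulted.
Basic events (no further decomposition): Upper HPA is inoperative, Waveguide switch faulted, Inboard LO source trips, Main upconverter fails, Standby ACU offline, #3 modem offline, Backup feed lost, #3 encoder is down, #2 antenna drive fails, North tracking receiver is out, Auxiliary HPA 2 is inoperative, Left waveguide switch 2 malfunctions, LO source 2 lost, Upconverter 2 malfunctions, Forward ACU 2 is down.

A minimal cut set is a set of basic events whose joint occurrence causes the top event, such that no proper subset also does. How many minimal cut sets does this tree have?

Power amp lost [AND]: one cut set from each child combined → 1 × 1 = 1 cut set(s).
Backup chain inoperative [OR]: union of children's cut sets → 3 cut set(s).
Transmit chain fails [AND]: one cut set from each child combined → 1 × 3 = 3 cut set(s).
Tracking loop fails [OR]: union of children's cut sets → 2 cut set(s).
Modem stage fails [OR]: union of children's cut sets → 4 cut set(s).
Antenna path inoperative [AND]: one cut set from each child combined → 1 × 4 × 1 = 4 cut set(s).
Power amp 2 inoperative [AND]: one cut set from each child combined → 3 × 4 × 1 = 12 cut set(s).
Satellite uplink lost [OR]: union of children's cut sets → 15 cut set(s).

15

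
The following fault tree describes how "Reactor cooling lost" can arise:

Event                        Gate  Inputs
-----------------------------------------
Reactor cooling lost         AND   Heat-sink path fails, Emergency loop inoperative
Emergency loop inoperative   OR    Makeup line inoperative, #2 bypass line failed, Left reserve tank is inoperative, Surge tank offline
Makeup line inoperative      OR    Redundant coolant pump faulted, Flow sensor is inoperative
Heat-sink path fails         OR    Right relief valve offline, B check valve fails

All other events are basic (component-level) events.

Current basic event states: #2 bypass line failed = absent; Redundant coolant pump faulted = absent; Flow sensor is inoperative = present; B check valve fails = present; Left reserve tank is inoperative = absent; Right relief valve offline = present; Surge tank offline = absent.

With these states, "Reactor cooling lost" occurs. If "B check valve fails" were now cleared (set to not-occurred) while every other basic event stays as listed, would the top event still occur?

Counterfactual: set "B check valve fails" to not occurred.
Heat-sink path fails [OR]: Right relief valve offline=occurs, B check valve fails=not → at least one input occurs → occurs.
Makeup line inoperative [OR]: Redundant coolant pump faulted=not, Flow sensor is inoperative=occurs → at least one input occurs → occurs.
Emergency loop inoperative [OR]: Makeup line inoperative=occurs, #2 bypass line failed=not, Left reserve tank is inoperative=not, Surge tank offline=not → at least one input occurs → occurs.
Reactor cooling lost [AND]: Heat-sink path fails=occurs, Emergency loop inoperative=occurs → all inputs occur → occurs.

Yes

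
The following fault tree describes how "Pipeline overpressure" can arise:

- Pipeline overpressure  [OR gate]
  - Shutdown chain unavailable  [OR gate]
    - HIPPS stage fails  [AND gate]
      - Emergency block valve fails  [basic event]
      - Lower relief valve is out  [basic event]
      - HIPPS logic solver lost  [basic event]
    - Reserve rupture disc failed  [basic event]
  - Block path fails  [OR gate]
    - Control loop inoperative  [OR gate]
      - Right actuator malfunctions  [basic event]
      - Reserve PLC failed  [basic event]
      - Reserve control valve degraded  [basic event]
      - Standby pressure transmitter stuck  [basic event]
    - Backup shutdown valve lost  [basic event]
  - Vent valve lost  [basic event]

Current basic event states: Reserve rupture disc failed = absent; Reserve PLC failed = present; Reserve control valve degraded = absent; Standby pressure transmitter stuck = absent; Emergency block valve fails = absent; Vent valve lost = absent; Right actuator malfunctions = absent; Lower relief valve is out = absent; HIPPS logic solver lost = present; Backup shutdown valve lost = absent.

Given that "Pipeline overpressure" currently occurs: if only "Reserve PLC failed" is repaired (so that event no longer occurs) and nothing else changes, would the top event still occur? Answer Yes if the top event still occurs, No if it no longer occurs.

Counterfactual: set "Reserve PLC failed" to not occurred.
HIPPS stage fails [AND]: Emergency block valve fails=not, Lower relief valve is out=not, HIPPS logic solver lost=occurs → not all inputs occur → does not occur.
Shutdown chain unavailable [OR]: HIPPS stage fails=not, Reserve rupture disc failed=not → no input occurs → does not occur.
Control loop inoperative [OR]: Right actuator malfunctions=not, Reserve PLC failed=not, Reserve control valve degraded=not, Standby pressure transmitter stuck=not → no input occurs → does not occur.
Block path fails [OR]: Control loop inoperative=not, Backup shutdown valve lost=not → no input occurs → does not occur.
Pipeline overpressure [OR]: Shutdown chain unavailable=not, Block path fails=not, Vent valve lost=not → no input occurs → does not occur.

No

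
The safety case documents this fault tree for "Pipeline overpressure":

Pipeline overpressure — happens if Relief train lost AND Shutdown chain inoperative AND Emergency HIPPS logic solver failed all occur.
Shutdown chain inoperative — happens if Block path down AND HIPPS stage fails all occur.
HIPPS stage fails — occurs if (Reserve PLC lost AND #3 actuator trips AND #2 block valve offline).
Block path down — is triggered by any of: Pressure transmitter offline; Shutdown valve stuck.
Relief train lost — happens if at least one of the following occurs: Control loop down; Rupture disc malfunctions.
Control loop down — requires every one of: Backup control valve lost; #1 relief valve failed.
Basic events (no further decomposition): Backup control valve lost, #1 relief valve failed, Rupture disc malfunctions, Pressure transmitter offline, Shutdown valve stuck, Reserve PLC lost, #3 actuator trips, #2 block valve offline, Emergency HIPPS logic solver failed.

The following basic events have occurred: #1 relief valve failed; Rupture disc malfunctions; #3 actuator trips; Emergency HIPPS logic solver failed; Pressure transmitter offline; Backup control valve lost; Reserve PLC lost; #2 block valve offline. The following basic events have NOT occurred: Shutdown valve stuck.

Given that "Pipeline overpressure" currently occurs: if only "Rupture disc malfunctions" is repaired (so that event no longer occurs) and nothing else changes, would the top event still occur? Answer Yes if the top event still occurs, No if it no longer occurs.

Yes

Counterfactual: set "Rupture disc malfunctions" to not occurred.
Control loop down [AND]: Backup control valve lost=occurs, #1 relief valve failed=occurs → all inputs occur → occurs.
Relief train lost [OR]: Control loop down=occurs, Rupture disc malfunctions=not → at least one input occurs → occurs.
Block path down [OR]: Pressure transmitter offline=occurs, Shutdown valve stuck=not → at least one input occurs → occurs.
HIPPS stage fails [AND]: Reserve PLC lost=occurs, #3 actuator trips=occurs, #2 block valve offline=occurs → all inputs occur → occurs.
Shutdown chain inoperative [AND]: Block path down=occurs, HIPPS stage fails=occurs → all inputs occur → occurs.
Pipeline overpressure [AND]: Relief train lost=occurs, Shutdown chain inoperative=occurs, Emergency HIPPS logic solver failed=occurs → all inputs occur → occurs.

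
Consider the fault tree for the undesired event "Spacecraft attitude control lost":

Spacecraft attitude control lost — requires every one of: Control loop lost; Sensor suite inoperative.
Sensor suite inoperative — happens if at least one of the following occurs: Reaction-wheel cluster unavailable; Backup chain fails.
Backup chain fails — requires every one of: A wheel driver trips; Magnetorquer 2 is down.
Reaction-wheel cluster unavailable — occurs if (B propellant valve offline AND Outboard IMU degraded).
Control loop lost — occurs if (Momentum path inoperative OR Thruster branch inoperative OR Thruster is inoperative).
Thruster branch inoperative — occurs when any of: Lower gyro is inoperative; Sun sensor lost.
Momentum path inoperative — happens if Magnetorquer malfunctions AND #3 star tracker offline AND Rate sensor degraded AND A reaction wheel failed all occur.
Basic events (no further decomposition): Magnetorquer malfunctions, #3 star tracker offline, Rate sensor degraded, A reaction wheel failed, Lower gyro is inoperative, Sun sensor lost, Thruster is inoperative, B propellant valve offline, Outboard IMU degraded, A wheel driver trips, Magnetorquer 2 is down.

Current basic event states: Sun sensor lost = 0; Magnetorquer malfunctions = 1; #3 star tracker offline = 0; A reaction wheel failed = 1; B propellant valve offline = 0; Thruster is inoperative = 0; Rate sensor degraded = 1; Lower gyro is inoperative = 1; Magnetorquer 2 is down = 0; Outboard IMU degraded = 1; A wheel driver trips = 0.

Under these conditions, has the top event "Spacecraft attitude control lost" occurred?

Momentum path inoperative [AND]: Magnetorquer malfunctions=occurs, #3 star tracker offline=not, Rate sensor degraded=occurs, A reaction wheel failed=occurs → not all inputs occur → does not occur.
Thruster branch inoperative [OR]: Lower gyro is inoperative=occurs, Sun sensor lost=not → at least one input occurs → occurs.
Control loop lost [OR]: Momentum path inoperative=not, Thruster branch inoperative=occurs, Thruster is inoperative=not → at least one input occurs → occurs.
Reaction-wheel cluster unavailable [AND]: B propellant valve offline=not, Outboard IMU degraded=occurs → not all inputs occur → does not occur.
Backup chain fails [AND]: A wheel driver trips=not, Magnetorquer 2 is down=not → not all inputs occur → does not occur.
Sensor suite inoperative [OR]: Reaction-wheel cluster unavailable=not, Backup chain fails=not → no input occurs → does not occur.
Spacecraft attitude control lost [AND]: Control loop lost=occurs, Sensor suite inoperative=not → not all inputs occur → does not occur.

No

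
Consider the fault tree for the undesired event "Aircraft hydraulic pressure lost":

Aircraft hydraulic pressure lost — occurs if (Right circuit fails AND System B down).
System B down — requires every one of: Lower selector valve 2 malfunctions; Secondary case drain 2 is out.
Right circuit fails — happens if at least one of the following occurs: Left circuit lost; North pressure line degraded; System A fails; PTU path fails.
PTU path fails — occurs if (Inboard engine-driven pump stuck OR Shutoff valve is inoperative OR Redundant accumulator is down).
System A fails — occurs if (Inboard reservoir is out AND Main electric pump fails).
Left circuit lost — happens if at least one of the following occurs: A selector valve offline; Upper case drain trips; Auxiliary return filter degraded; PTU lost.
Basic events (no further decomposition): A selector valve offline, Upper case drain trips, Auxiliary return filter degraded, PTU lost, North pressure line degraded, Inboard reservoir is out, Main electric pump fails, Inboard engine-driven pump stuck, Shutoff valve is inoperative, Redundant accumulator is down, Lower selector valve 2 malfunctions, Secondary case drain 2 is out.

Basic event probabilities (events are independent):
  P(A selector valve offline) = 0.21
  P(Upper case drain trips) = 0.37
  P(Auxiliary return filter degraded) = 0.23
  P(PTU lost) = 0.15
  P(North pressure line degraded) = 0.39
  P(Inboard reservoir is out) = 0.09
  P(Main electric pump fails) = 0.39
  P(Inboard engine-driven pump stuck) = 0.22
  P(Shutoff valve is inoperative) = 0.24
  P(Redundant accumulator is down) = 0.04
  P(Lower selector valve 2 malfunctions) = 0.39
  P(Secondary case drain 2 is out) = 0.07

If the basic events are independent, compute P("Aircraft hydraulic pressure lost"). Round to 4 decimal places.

P(Left circuit lost) [OR] = 1 − (1−0.21) × (1−0.37) × (1−0.23) × (1−0.15) = 0.674255
P(System A fails) [AND] = 0.09 × 0.39 = 0.035100
P(PTU path fails) [OR] = 1 − (1−0.22) × (1−0.24) × (1−0.04) = 0.430912
P(Right circuit fails) [OR] = 1 − (1−0.674255) × (1−0.39) × (1−0.035100) × (1−0.430912) = 0.890889
P(System B down) [AND] = 0.39 × 0.07 = 0.027300
P(Aircraft hydraulic pressure lost) [AND] = 0.890889 × 0.027300 = 0.024321
Rounded to 4 decimal places: P(Aircraft hydraulic pressure lost) ≈ 0.0243.

0.0243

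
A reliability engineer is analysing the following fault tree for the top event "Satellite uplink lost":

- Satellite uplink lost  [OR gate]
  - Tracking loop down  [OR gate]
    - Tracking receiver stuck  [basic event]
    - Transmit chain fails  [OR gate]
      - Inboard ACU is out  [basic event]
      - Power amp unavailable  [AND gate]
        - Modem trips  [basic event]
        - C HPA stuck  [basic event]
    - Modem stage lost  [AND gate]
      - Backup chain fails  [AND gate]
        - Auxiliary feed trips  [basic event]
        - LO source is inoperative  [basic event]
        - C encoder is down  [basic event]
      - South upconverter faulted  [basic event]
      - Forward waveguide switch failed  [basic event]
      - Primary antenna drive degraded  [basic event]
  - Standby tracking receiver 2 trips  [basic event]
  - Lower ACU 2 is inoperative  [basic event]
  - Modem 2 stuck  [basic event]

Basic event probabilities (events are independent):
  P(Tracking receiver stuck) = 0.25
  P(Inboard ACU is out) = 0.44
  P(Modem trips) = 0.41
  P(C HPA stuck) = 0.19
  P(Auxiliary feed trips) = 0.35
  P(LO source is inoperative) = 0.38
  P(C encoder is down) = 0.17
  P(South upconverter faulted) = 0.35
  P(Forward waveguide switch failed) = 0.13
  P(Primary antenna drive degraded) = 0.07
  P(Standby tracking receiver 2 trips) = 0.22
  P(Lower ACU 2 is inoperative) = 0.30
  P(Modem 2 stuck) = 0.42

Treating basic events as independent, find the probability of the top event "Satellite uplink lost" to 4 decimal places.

0.8774

P(Power amp unavailable) [AND] = 0.41 × 0.19 = 0.077900
P(Transmit chain fails) [OR] = 1 − (1−0.44) × (1−0.077900) = 0.483624
P(Backup chain fails) [AND] = 0.35 × 0.38 × 0.17 = 0.022610
P(Modem stage lost) [AND] = 0.022610 × 0.35 × 0.13 × 0.07 = 0.000072
P(Tracking loop down) [OR] = 1 − (1−0.25) × (1−0.483624) × (1−0.000072) = 0.612746
P(Satellite uplink lost) [OR] = 1 − (1−0.612746) × (1−0.22) × (1−0.30) × (1−0.42) = 0.877364
Rounded to 4 decimal places: P(Satellite uplink lost) ≈ 0.8774.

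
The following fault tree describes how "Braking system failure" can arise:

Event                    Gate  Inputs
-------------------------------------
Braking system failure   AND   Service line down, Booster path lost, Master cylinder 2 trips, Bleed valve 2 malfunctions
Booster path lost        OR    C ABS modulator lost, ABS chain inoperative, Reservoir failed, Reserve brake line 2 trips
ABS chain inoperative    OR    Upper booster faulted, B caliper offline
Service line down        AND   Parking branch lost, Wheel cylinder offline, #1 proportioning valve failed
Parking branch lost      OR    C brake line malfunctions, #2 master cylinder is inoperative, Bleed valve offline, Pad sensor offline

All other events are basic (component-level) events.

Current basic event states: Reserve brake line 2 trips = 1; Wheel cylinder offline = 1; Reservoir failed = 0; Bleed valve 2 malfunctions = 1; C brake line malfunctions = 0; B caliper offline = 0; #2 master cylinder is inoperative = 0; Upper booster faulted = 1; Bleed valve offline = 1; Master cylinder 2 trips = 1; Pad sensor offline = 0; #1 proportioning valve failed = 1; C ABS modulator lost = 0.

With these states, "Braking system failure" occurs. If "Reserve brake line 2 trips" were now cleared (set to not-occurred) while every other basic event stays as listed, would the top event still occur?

Counterfactual: set "Reserve brake line 2 trips" to not occurred.
Parking branch lost [OR]: C brake line malfunctions=not, #2 master cylinder is inoperative=not, Bleed valve offline=occurs, Pad sensor offline=not → at least one input occurs → occurs.
Service line down [AND]: Parking branch lost=occurs, Wheel cylinder offline=occurs, #1 proportioning valve failed=occurs → all inputs occur → occurs.
ABS chain inoperative [OR]: Upper booster faulted=occurs, B caliper offline=not → at least one input occurs → occurs.
Booster path lost [OR]: C ABS modulator lost=not, ABS chain inoperative=occurs, Reservoir failed=not, Reserve brake line 2 trips=not → at least one input occurs → occurs.
Braking system failure [AND]: Service line down=occurs, Booster path lost=occurs, Master cylinder 2 trips=occurs, Bleed valve 2 malfunctions=occurs → all inputs occur → occurs.

Yes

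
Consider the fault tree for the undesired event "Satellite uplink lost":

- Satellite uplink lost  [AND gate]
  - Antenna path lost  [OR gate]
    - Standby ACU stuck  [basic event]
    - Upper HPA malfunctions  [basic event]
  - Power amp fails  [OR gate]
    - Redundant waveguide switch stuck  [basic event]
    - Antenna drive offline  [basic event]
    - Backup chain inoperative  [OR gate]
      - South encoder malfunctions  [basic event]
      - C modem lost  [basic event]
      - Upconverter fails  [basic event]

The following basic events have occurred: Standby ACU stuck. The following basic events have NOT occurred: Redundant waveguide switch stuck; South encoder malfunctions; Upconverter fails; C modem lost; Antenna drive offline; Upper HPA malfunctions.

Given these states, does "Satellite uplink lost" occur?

No

Antenna path lost [OR]: Standby ACU stuck=occurs, Upper HPA malfunctions=not → at least one input occurs → occurs.
Backup chain inoperative [OR]: South encoder malfunctions=not, C modem lost=not, Upconverter fails=not → no input occurs → does not occur.
Power amp fails [OR]: Redundant waveguide switch stuck=not, Antenna drive offline=not, Backup chain inoperative=not → no input occurs → does not occur.
Satellite uplink lost [AND]: Antenna path lost=occurs, Power amp fails=not → not all inputs occur → does not occur.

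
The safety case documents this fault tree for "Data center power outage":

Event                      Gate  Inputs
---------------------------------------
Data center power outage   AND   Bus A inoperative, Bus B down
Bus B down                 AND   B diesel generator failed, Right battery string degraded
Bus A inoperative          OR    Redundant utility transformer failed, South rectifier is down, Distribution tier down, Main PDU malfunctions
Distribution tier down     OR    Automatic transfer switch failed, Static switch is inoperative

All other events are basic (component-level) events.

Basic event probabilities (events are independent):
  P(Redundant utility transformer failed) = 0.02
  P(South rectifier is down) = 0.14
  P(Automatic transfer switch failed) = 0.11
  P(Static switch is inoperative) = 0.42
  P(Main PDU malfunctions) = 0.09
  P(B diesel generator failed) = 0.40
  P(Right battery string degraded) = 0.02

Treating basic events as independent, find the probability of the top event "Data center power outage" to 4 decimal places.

P(Distribution tier down) [OR] = 1 − (1−0.11) × (1−0.42) = 0.483800
P(Bus A inoperative) [OR] = 1 − (1−0.02) × (1−0.14) × (1−0.483800) × (1−0.09) = 0.604101
P(Bus B down) [AND] = 0.40 × 0.02 = 0.008000
P(Data center power outage) [AND] = 0.604101 × 0.008000 = 0.004833
Rounded to 4 decimal places: P(Data center power outage) ≈ 0.0048.

0.0048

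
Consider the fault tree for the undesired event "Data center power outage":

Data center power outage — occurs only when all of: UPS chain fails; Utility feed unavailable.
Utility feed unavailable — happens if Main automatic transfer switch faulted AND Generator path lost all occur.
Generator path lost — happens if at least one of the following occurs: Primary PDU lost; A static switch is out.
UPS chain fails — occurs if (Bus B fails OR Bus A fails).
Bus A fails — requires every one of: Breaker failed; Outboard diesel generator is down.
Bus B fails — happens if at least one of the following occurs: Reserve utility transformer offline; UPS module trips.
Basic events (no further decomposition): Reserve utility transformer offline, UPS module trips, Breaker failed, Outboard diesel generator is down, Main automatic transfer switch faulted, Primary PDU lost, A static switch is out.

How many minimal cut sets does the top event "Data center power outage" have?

Bus B fails [OR]: union of children's cut sets → 2 cut set(s).
Bus A fails [AND]: one cut set from each child combined → 1 × 1 = 1 cut set(s).
UPS chain fails [OR]: union of children's cut sets → 3 cut set(s).
Generator path lost [OR]: union of children's cut sets → 2 cut set(s).
Utility feed unavailable [AND]: one cut set from each child combined → 1 × 2 = 2 cut set(s).
Data center power outage [AND]: one cut set from each child combined → 3 × 2 = 6 cut set(s).
Minimal cut sets: {Main automatic transfer switch faulted, Primary PDU lost, Reserve utility transformer offline}; {A static switch is out, Main automatic transfer switch faulted, Reserve utility transformer offline}; {Main automatic transfer switch faulted, Primary PDU lost, UPS module trips}; {A static switch is out, Main automatic transfer switch faulted, UPS module trips}; {Breaker failed, Main automatic transfer switch faulted, Outboard diesel generator is down, Primary PDU lost}; {A static switch is out, Breaker failed, Main automatic transfer switch faulted, Outboard diesel generator is down}.

6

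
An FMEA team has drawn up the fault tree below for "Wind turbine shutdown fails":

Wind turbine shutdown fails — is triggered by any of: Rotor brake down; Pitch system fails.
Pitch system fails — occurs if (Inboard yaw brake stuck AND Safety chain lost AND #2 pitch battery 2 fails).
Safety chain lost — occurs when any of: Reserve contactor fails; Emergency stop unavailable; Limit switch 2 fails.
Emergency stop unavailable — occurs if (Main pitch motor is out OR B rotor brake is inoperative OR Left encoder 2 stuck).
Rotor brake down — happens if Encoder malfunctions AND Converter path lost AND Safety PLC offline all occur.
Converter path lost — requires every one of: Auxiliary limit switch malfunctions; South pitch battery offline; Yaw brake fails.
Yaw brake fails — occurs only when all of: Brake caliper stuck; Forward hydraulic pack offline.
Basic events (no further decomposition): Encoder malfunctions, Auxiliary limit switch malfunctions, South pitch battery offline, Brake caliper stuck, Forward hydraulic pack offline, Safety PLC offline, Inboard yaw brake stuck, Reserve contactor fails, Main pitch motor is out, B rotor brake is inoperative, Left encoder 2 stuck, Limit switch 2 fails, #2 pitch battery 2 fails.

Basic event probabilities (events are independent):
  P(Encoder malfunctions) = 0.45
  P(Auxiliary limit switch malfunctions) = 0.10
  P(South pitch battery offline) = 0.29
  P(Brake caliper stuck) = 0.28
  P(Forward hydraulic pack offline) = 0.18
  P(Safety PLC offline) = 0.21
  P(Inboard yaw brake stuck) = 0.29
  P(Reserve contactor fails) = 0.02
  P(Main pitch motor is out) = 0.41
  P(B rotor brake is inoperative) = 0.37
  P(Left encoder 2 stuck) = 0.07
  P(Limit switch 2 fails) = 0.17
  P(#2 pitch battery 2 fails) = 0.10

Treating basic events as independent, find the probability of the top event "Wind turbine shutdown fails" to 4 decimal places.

0.0210

P(Yaw brake fails) [AND] = 0.28 × 0.18 = 0.050400
P(Converter path lost) [AND] = 0.10 × 0.29 × 0.050400 = 0.001462
P(Rotor brake down) [AND] = 0.45 × 0.001462 × 0.21 = 0.000138
P(Emergency stop unavailable) [OR] = 1 − (1−0.41) × (1−0.37) × (1−0.07) = 0.654319
P(Safety chain lost) [OR] = 1 − (1−0.02) × (1−0.654319) × (1−0.17) = 0.718823
P(Pitch system fails) [AND] = 0.29 × 0.718823 × 0.10 = 0.020846
P(Wind turbine shutdown fails) [OR] = 1 − (1−0.000138) × (1−0.020846) = 0.020981
Rounded to 4 decimal places: P(Wind turbine shutdown fails) ≈ 0.0210.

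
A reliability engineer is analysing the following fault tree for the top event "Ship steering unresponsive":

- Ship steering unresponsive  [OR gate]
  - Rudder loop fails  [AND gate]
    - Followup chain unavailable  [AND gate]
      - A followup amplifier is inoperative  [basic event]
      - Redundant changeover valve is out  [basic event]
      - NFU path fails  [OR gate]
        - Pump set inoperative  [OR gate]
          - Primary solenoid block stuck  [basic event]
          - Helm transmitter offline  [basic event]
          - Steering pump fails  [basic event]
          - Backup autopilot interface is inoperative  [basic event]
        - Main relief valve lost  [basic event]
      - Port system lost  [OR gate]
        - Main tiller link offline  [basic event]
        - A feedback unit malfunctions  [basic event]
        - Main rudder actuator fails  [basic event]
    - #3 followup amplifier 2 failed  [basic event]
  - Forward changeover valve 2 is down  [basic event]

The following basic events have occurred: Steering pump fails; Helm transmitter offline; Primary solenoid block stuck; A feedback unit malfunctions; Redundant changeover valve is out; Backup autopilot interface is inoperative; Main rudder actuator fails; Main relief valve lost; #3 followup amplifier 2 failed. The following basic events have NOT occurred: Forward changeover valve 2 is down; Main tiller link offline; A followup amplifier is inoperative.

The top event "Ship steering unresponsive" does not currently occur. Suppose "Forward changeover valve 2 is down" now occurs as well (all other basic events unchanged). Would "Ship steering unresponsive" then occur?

Counterfactual: set "Forward changeover valve 2 is down" to occurred.
Pump set inoperative [OR]: Primary solenoid block stuck=occurs, Helm transmitter offline=occurs, Steering pump fails=occurs, Backup autopilot interface is inoperative=occurs → at least one input occurs → occurs.
NFU path fails [OR]: Pump set inoperative=occurs, Main relief valve lost=occurs → at least one input occurs → occurs.
Port system lost [OR]: Main tiller link offline=not, A feedback unit malfunctions=occurs, Main rudder actuator fails=occurs → at least one input occurs → occurs.
Followup chain unavailable [AND]: A followup amplifier is inoperative=not, Redundant changeover valve is out=occurs, NFU path fails=occurs, Port system lost=occurs → not all inputs occur → does not occur.
Rudder loop fails [AND]: Followup chain unavailable=not, #3 followup amplifier 2 failed=occurs → not all inputs occur → does not occur.
Ship steering unresponsive [OR]: Rudder loop fails=not, Forward changeover valve 2 is down=occurs → at least one input occurs → occurs.

Yes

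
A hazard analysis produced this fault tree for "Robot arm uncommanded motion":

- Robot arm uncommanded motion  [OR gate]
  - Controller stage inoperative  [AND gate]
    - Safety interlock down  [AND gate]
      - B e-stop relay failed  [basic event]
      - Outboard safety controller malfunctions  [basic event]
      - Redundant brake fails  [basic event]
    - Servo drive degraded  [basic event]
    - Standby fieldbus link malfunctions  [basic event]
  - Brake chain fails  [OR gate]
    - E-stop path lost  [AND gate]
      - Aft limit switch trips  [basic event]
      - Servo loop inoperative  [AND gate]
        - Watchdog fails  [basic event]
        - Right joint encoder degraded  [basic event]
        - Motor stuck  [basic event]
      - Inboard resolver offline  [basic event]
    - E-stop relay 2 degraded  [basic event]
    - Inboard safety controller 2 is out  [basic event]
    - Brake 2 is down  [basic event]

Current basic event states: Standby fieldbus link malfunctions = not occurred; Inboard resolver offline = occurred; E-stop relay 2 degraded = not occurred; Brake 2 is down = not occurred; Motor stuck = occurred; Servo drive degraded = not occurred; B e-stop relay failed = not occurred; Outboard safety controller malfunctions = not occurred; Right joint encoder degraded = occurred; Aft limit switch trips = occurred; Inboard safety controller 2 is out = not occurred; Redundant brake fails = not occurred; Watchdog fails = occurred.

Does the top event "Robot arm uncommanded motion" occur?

Safety interlock down [AND]: B e-stop relay failed=not, Outboard safety controller malfunctions=not, Redundant brake fails=not → not all inputs occur → does not occur.
Controller stage inoperative [AND]: Safety interlock down=not, Servo drive degraded=not, Standby fieldbus link malfunctions=not → not all inputs occur → does not occur.
Servo loop inoperative [AND]: Watchdog fails=occurs, Right joint encoder degraded=occurs, Motor stuck=occurs → all inputs occur → occurs.
E-stop path lost [AND]: Aft limit switch trips=occurs, Servo loop inoperative=occurs, Inboard resolver offline=occurs → all inputs occur → occurs.
Brake chain fails [OR]: E-stop path lost=occurs, E-stop relay 2 degraded=not, Inboard safety controller 2 is out=not, Brake 2 is down=not → at least one input occurs → occurs.
Robot arm uncommanded motion [OR]: Controller stage inoperative=not, Brake chain fails=occurs → at least one input occurs → occurs.

Yes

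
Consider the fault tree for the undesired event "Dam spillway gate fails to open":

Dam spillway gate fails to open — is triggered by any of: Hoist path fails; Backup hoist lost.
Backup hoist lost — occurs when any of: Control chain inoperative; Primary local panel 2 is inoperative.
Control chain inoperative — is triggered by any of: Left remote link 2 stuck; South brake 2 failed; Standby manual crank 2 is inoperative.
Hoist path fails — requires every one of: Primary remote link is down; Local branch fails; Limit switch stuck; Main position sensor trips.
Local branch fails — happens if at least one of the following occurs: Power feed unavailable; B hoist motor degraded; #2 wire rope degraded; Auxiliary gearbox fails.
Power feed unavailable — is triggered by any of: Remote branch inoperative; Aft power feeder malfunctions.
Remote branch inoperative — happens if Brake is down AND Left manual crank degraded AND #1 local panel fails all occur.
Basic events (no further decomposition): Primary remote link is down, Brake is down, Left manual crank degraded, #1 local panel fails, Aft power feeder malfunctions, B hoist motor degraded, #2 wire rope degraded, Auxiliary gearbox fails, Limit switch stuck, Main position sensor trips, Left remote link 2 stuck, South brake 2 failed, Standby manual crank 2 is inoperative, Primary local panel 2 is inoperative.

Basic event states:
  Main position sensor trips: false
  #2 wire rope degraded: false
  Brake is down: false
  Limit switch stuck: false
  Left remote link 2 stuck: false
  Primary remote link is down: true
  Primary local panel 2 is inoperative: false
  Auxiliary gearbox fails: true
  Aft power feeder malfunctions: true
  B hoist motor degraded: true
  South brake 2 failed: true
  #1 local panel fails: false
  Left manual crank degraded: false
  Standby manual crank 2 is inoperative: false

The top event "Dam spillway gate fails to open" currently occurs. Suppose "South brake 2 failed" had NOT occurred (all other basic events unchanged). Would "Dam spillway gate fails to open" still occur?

No

Counterfactual: set "South brake 2 failed" to not occurred.
Remote branch inoperative [AND]: Brake is down=not, Left manual crank degraded=not, #1 local panel fails=not → not all inputs occur → does not occur.
Power feed unavailable [OR]: Remote branch inoperative=not, Aft power feeder malfunctions=occurs → at least one input occurs → occurs.
Local branch fails [OR]: Power feed unavailable=occurs, B hoist motor degraded=occurs, #2 wire rope degraded=not, Auxiliary gearbox fails=occurs → at least one input occurs → occurs.
Hoist path fails [AND]: Primary remote link is down=occurs, Local branch fails=occurs, Limit switch stuck=not, Main position sensor trips=not → not all inputs occur → does not occur.
Control chain inoperative [OR]: Left remote link 2 stuck=not, South brake 2 failed=not, Standby manual crank 2 is inoperative=not → no input occurs → does not occur.
Backup hoist lost [OR]: Control chain inoperative=not, Primary local panel 2 is inoperative=not → no input occurs → does not occur.
Dam spillway gate fails to open [OR]: Hoist path fails=not, Backup hoist lost=not → no input occurs → does not occur.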